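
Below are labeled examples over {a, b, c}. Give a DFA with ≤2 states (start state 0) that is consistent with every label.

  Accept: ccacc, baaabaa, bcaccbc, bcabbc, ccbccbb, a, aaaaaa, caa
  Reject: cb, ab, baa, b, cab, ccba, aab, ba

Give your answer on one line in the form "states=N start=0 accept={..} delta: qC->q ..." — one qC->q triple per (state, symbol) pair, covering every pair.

states=2 start=0 accept={0} delta: 0a->0 0b->1 0c->0 1a->1 1b->0 1c->0

State merging on the prefix tree: take the shortest (then alphabetical) example prefix whose next move is undefined and point that move at state 0, else 1, else 2, ...; a target is out if some Accept/Reject pair would then sit in one state with the same input left (inseparable). If every existing state is out, open a new one.
a: 0a undefined. 0a->0: ok.
b: 0b undefined. 0b->0: no, baaabaa/ab meet in 0. Open state 1: 0b->1.
c: 0c undefined. 0c->0: ok.
ba: 1a undefined. 1a->0: no, ccacc/baa meet in 0. 1a->1: ok.
bc: 1c undefined. 1c->0: ok.
baaab: 1b undefined. 1b->0: ok.
All examples now run through 2 states with every (state, symbol) defined. Accept strings end in {0}, Reject strings end in {1}; accept={0}.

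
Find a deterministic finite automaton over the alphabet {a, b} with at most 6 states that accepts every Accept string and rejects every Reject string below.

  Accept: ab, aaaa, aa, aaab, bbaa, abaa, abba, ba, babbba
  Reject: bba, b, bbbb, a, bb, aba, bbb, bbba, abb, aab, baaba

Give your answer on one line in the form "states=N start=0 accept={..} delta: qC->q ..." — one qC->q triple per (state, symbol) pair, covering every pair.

states=5 start=0 accept={0,3} delta: 0a->1 0b->2 1a->0 1b->0 2a->3 2b->4 3a->1 3b->1 4a->1 4b->4

State merging on the prefix tree: take the shortest (then alphabetical) example prefix whose next move is undefined and point that move at state 0, else 1, else 2, ...; a target is out if some Accept/Reject pair would then sit in one state with the same input left (inseparable). If every existing state is out, open a new one.
a: 0a undefined. 0a->0: no, ab/b meet in 0 with "b" left. Open state 1: 0a->1.
b: 0b undefined. 0b->0: no, ba/bba meet in 1. 0b->1: no, ab/bb meet in 1 with "b" left. Open state 2: 0b->2.
aa: 1a undefined. 1a->0: ok.
ab: 1b undefined. 1b->0: ok.
ba: 2a undefined. 2a->0: no, babbba/bbba meet in 2 with "bba" left. 2a->1: no, abba/a meet in 1. 2a->2: no, abba/b meet in 2. Open state 3: 2a->3.
bb: 2b undefined. 2b->0: no, ab/bbbb meet in 0. 2b->1: no, ab/bba meet in 0. 2b->2: no, abba/bba meet in 3. 2b->3: no, abba/bb meet in 3. Open state 4: 2b->4.
baa: 3a undefined. 3a->0: no, abba/baaba meet in 3. 3a->1: ok.
bab: 3b undefined. 3b->0: no, babbba/bba meet in 4 with "a" left. 3b->1: ok.
bba: 4a undefined. 4a->0: no, ab/bba meet in 0. 4a->1: ok.
bbb: 4b undefined. 4b->0: no, ab/bbb meet in 0. 4b->1: no, ab/bbbb meet in 0. 4b->2: no, abba/bbba meet in 3. 4b->3: no, abba/bbb meet in 3. 4b->4: ok.
All examples now run through 5 states with every (state, symbol) defined. Accept strings end in {0,3}, Reject strings end in {1,2,4}; accept={0,3}.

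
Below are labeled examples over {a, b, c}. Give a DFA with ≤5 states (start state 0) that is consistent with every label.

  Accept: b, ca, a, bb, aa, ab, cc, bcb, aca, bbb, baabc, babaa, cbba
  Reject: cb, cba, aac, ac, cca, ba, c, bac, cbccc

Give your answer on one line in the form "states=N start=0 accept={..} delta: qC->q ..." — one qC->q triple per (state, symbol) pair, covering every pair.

states=4 start=0 accept={0,1} delta: 0a->0 0b->1 0c->2 1a->3 1b->0 1c->0 2a->0 2b->3 2c->1 3a->3 3b->2 3c->3

Grow the machine one transition at a time. Run the examples from 0; the earliest place one falls off (shortest prefix, ties alphabetical) gets sent to the lowest-numbered state that keeps every Accept/Reject pair distinguishable — a pair clashes when both reach the same state with identical unread suffix — and to a fresh state only if none does.
a: 0a undefined. 0a->0: ok.
b: 0b undefined. 0b->0: no, b/ba meet in 0. Open state 1: 0b->1.
c: 0c undefined. 0c->0: no, b/cb meet in 1. 0c->1: no, b/aac meet in 1. Open state 2: 0c->2.
ba: 1a undefined. 1a->0: no, a/ba meet in 0. 1a->1: no, b/ba meet in 1. 1a->2: no, cc/bac meet in 2 with "c" left. Open state 3: 1a->3.
bb: 1b undefined. 1b->0: ok.
bc: 1c undefined. 1c->0: ok.
ca: 2a undefined. 2a->0: ok.
cb: 2b undefined. 2b->0: no, ca/cb meet in 0. 2b->1: no, b/cb meet in 1. 2b->2: no, ca/cba meet in 0. 2b->3: ok.
cc: 2c undefined. 2c->0: no, ca/cca meet in 0. 2c->1: ok.
baa: 3a undefined. 3a->0: no, ca/cba meet in 0. 3a->1: no, b/cba meet in 1. 3a->2: no, baabc/bac meet in 3 with "c" left. 3a->3: ok.
bab: 3b undefined. 3b->0: no, baabc/aac meet in 2. 3b->1: no, babaa/cb meet in 3. 3b->2: ok.
bac: 3c undefined. 3c->0: no, b/cbccc meet in 1. 3c->1: no, b/bac meet in 1. 3c->2: no, ca/cbccc meet in 0. 3c->3: ok.
All examples now run through 4 states with every (state, symbol) defined. Accept strings end in {0,1}, Reject strings end in {2,3}; accept={0,1}.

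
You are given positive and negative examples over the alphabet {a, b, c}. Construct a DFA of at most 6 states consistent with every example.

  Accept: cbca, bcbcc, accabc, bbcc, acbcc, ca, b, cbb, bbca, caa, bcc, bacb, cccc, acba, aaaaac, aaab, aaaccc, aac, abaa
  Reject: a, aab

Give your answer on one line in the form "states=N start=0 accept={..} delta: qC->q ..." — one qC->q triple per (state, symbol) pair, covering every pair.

State merging on the prefix tree: take the shortest (then alphabetical) example prefix whose next move is undefined and point that move at state 0, else 1, else 2, ...; a target is out if some Accept/Reject pair would then sit in one state with the same input left (inseparable). If every existing state is out, open a new one.
a: 0a undefined. 0a->0: no, b/aab meet in 0 with "b" left. Open state 1: 0a->1.
b: 0b undefined. 0b->0: ok.
c: 0c undefined. 0c->0: no, cbca/a meet in 1. 0c->1: ok.
aa: 1a undefined. 1a->0: no, ca/aab meet in 0. 1a->1: no, ca/a meet in 1. Open state 2: 1a->2.
ab: 1b undefined. 1b->0: ok.
ac: 1c undefined. 1c->0: no, acba/a meet in 1. 1c->1: no, bcbcc/a meet in 1. 1c->2: no, bacb/aab meet in 2 with "b" left. Open state 3: 1c->3.
aaa: 2a undefined. 2a->0: ok.
aab: 2b undefined. 2b->0: no, b/aab meet in 0. 2b->1: ok.
aac: 2c undefined. 2c->0: ok.
acb: 3b undefined. 3b->0: no, acba/a meet in 1. 3b->1: no, bacb/a meet in 1. 3b->2: no, acbcc/a meet in 1. 3b->3: ok.
acc: 3c undefined. 3c->0: no, accabc/a meet in 1. 3c->1: no, aaaccc/a meet in 1. 3c->2: no, accabc/a meet in 1. 3c->3: ok.
acba: 3a undefined. 3a->0: no, accabc/a meet in 1. 3a->1: no, accabc/a meet in 1. 3a->2: ok.
All examples now run through 4 states with every (state, symbol) defined. Accept strings end in {0,2,3}, Reject strings end in {1}; accept={0,2,3}.

states=4 start=0 accept={0,2,3} delta: 0a->1 0b->0 0c->1 1a->2 1b->0 1c->3 2a->0 2b->1 2c->0 3a->2 3b->3 3c->3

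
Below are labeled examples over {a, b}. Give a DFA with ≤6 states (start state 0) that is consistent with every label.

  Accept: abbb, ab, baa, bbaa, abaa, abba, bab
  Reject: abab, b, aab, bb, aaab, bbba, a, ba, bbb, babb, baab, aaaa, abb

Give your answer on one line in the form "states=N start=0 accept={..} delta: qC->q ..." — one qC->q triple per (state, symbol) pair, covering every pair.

states=4 start=0 accept={2,3} delta: 0a->1 0b->0 1a->2 1b->3 2a->0 2b->0 3a->3 3b->1

State merging on the prefix tree: take the shortest (then alphabetical) example prefix whose next move is undefined and point that move at state 0, else 1, else 2, ...; a target is out if some Accept/Reject pair would then sit in one state with the same input left (inseparable). If every existing state is out, open a new one.
a: 0a undefined. 0a->0: no, abbb/bbb meet in 0 with "bbb" left. Open state 1: 0a->1.
b: 0b undefined. 0b->0: ok.
aa: 1a undefined. 1a->0: no, ab/aaab meet in 1 with "b" left. 1a->1: no, ab/aab meet in 1 with "b" left. Open state 2: 1a->2.
ab: 1b undefined. 1b->0: no, abbb/abab meet in 0. 1b->1: no, abbb/bbba meet in 1. 1b->2: no, abaa/aaaa meet in 2 with "aa" left. Open state 3: 1b->3.
aaa: 2a undefined. 2a->0: ok.
aab: 2b undefined. 2b->0: ok.
aba: 3a undefined. 3a->0: no, abaa/bbba meet in 1. 3a->1: no, ab/abab meet in 3. 3a->2: no, abaa/abab meet in 0. 3a->3: ok.
abb: 3b undefined. 3b->0: no, abbb/abab meet in 0. 3b->1: ok.
All examples now run through 4 states with every (state, symbol) defined. Accept strings end in {2,3}, Reject strings end in {0,1}; accept={2,3}.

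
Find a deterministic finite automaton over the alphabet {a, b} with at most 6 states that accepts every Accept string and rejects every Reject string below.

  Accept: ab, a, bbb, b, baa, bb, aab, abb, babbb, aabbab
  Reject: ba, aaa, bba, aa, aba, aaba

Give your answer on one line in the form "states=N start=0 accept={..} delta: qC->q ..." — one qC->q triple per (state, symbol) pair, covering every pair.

states=4 start=0 accept={1,2} delta: 0a->1 0b->2 1a->3 1b->1 2a->0 2b->1 3a->0 3b->1

Fold the examples into a partial DFA from state 0: repeatedly fix the first undefined (state, symbol) met by the shortest-then-alphabetical prefix, trying targets in increasing order and rejecting any under which an Accept and a Reject string meet in one state with the same remainder; add a state when all current targets are rejected. Accepting states are where Accept strings end.
a: 0a undefined. 0a->0: no, a/aaa meet in 0. Open state 1: 0a->1.
b: 0b undefined. 0b->0: no, a/ba meet in 1. 0b->1: no, baa/aaa meet in 1 with "aa" left. Open state 2: 0b->2.
aa: 1a undefined. 1a->0: no, a/aaa meet in 1. 1a->1: no, a/aaa meet in 1. 1a->2: no, b/aa meet in 2. Open state 3: 1a->3.
ab: 1b undefined. 1b->0: no, a/aba meet in 1. 1b->1: ok.
ba: 2a undefined. 2a->0: ok.
bb: 2b undefined. 2b->0: no, ab/bba meet in 1. 2b->1: ok.
aaa: 3a undefined. 3a->0: ok.
aab: 3b undefined. 3b->0: no, ab/aaba meet in 1. 3b->1: ok.
All examples now run through 4 states with every (state, symbol) defined. Accept strings end in {1,2}, Reject strings end in {0,3}; accept={1,2}.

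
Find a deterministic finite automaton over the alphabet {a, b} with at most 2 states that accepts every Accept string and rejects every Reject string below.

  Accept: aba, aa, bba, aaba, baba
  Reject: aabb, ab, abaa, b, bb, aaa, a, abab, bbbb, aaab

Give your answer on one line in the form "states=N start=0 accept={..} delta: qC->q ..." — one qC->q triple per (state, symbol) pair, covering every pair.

State merging on the prefix tree: take the shortest (then alphabetical) example prefix whose next move is undefined and point that move at state 0, else 1, else 2, ...; a target is out if some Accept/Reject pair would then sit in one state with the same input left (inseparable). If every existing state is out, open a new one.
a: 0a undefined. 0a->0: no, aa/aaa meet in 0. Open state 1: 0a->1.
b: 0b undefined. 0b->0: no, bba/a meet in 1. 0b->1: ok.
aa: 1a undefined. 1a->0: ok.
ab: 1b undefined. 1b->0: no, aba/b meet in 1. 1b->1: ok.
All examples now run through 2 states with every (state, symbol) defined. Accept strings end in {0}, Reject strings end in {1}; accept={0}.

states=2 start=0 accept={0} delta: 0a->1 0b->1 1a->0 1b->1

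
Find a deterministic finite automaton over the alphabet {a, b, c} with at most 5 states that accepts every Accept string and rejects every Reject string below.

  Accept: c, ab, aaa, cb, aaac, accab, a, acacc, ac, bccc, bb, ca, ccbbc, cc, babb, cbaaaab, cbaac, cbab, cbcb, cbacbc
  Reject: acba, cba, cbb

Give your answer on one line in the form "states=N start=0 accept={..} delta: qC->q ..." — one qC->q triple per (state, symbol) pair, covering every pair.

Fold the examples into a partial DFA from state 0: repeatedly fix the first undefined (state, symbol) met by the shortest-then-alphabetical prefix, trying targets in increasing order and rejecting any under which an Accept and a Reject string meet in one state with the same remainder; add a state when all current targets are rejected. Accepting states are where Accept strings end.
a: 0a undefined. 0a->0: ok.
b: 0b undefined. 0b->0: ok.
c: 0c undefined. 0c->0: no, c/acba meet in 0. Open state 1: 0c->1.
ca: 1a undefined. 1a->0: ok.
cb: 1b undefined. 1b->0: no, ab/acba meet in 0. 1b->1: no, c/cbb meet in 1. Open state 2: 1b->2.
cc: 1c undefined. 1c->0: ok.
cba: 2a undefined. 2a->0: no, ab/acba meet in 0. 2a->1: no, c/acba meet in 1. 2a->2: no, cb/acba meet in 2. Open state 3: 2a->3.
cbb: 2b undefined. 2b->0: no, ab/cbb meet in 0. 2b->1: no, c/cbb meet in 1. 2b->2: no, cb/cbb meet in 2. 2b->3: ok.
cbc: 2c undefined. 2c->0: ok.
cbaa: 3a undefined. 3a->0: ok.
cbab: 3b undefined. 3b->0: ok.
cbac: 3c undefined. 3c->0: ok.
All examples now run through 4 states with every (state, symbol) defined. Accept strings end in {0,1,2}, Reject strings end in {3}; accept={0,1,2}.

states=4 start=0 accept={0,1,2} delta: 0a->0 0b->0 0c->1 1a->0 1b->2 1c->0 2a->3 2b->3 2c->0 3a->0 3b->0 3c->0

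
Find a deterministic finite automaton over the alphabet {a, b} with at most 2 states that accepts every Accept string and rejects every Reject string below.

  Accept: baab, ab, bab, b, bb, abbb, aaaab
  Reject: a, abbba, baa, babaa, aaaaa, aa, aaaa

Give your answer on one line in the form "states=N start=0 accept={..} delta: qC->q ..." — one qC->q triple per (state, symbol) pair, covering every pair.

Grow the machine one transition at a time. Run the examples from 0; the earliest place one falls off (shortest prefix, ties alphabetical) gets sent to the lowest-numbered state that keeps every Accept/Reject pair distinguishable — a pair clashes when both reach the same state with identical unread suffix — and to a fresh state only if none does.
a: 0a undefined. 0a->0: ok.
b: 0b undefined. 0b->0: no, baab/a meet in 0. Open state 1: 0b->1.
ba: 1a undefined. 1a->0: ok.
bb: 1b undefined. 1b->0: no, bb/a meet in 0. 1b->1: ok.
All examples now run through 2 states with every (state, symbol) defined. Accept strings end in {1}, Reject strings end in {0}; accept={1}.

states=2 start=0 accept={1} delta: 0a->0 0b->1 1a->0 1b->1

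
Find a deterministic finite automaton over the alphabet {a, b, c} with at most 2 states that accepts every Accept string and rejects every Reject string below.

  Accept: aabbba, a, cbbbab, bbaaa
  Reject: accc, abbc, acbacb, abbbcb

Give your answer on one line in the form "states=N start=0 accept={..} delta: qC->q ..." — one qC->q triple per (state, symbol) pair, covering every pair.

Fold the examples into a partial DFA from state 0: repeatedly fix the first undefined (state, symbol) met by the shortest-then-alphabetical prefix, trying targets in increasing order and rejecting any under which an Accept and a Reject string meet in one state with the same remainder; add a state when all current targets are rejected. Accepting states are where Accept strings end.
a: 0a undefined. 0a->0: ok.
b: 0b undefined. 0b->0: ok.
c: 0c undefined. 0c->0: no, aabbba/accc meet in 0. Open state 1: 0c->1.
cb: 1b undefined. 1b->0: no, aabbba/acbacb meet in 0. 1b->1: ok.
acc: 1c undefined. 1c->0: ok.
acba: 1a undefined. 1a->0: ok.
All examples now run through 2 states with every (state, symbol) defined. Accept strings end in {0}, Reject strings end in {1}; accept={0}.

states=2 start=0 accept={0} delta: 0a->0 0b->0 0c->1 1a->0 1b->1 1c->0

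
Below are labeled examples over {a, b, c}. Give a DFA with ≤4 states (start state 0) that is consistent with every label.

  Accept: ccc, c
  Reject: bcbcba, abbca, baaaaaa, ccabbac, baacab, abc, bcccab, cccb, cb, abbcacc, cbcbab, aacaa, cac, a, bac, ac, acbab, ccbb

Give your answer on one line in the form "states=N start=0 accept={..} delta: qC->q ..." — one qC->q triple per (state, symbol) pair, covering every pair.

states=4 start=0 accept={2} delta: 0a->1 0b->0 0c->2 1a->0 1b->1 1c->1 2a->1 2b->0 2c->3 3a->0 3b->0 3c->2

Fold the examples into a partial DFA from state 0: repeatedly fix the first undefined (state, symbol) met by the shortest-then-alphabetical prefix, trying targets in increasing order and rejecting any under which an Accept and a Reject string meet in one state with the same remainder; add a state when all current targets are rejected. Accepting states are where Accept strings end.
a: 0a undefined. 0a->0: no, c/ac meet in 0 with "c" left. Open state 1: 0a->1.
b: 0b undefined. 0b->0: ok.
c: 0c undefined. 0c->0: no, ccc/cccb meet in 0. 0c->1: no, c/a meet in 1. Open state 2: 0c->2.
aa: 1a undefined. 1a->0: ok.
ab: 1b undefined. 1b->0: no, c/abc meet in 2. 1b->1: ok.
ac: 1c undefined. 1c->0: no, c/abbcacc meet in 2. 1c->1: ok.
ca: 2a undefined. 2a->0: no, c/cac meet in 2. 2a->1: ok.
cb: 2b undefined. 2b->0: ok.
cc: 2c undefined. 2c->0: no, ccc/ccabbac meet in 2. 2c->1: no, ccc/bcbcba meet in 1. 2c->2: no, ccc/ccabbac meet in 2. Open state 3: 2c->3.
cca: 3a undefined. 3a->0: ok.
ccb: 3b undefined. 3b->0: ok.
ccc: 3c undefined. 3c->0: no, ccc/abbca meet in 0. 3c->1: no, ccc/bcbcba meet in 1. 3c->2: ok.
All examples now run through 4 states with every (state, symbol) defined. Accept strings end in {2}, Reject strings end in {0,1,3}; accept={2}.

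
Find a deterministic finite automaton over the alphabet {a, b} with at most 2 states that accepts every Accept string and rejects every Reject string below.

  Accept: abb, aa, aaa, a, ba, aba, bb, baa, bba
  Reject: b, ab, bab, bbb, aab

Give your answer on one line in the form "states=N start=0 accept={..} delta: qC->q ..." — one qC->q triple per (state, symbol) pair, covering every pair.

states=2 start=0 accept={0} delta: 0a->0 0b->1 1a->0 1b->0

State merging on the prefix tree: take the shortest (then alphabetical) example prefix whose next move is undefined and point that move at state 0, else 1, else 2, ...; a target is out if some Accept/Reject pair would then sit in one state with the same input left (inseparable). If every existing state is out, open a new one.
a: 0a undefined. 0a->0: ok.
b: 0b undefined. 0b->0: no, abb/b meet in 0. Open state 1: 0b->1.
ba: 1a undefined. 1a->0: ok.
bb: 1b undefined. 1b->0: ok.
All examples now run through 2 states with every (state, symbol) defined. Accept strings end in {0}, Reject strings end in {1}; accept={0}.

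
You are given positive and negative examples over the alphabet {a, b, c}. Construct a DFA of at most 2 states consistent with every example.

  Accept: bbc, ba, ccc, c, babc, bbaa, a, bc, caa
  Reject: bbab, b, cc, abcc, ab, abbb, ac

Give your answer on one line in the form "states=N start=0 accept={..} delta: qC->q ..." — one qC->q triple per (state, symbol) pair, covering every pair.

states=2 start=0 accept={1} delta: 0a->1 0b->0 0c->1 1a->1 1b->0 1c->0

Grow the machine one transition at a time. Run the examples from 0; the earliest place one falls off (shortest prefix, ties alphabetical) gets sent to the lowest-numbered state that keeps every Accept/Reject pair distinguishable — a pair clashes when both reach the same state with identical unread suffix — and to a fresh state only if none does.
a: 0a undefined. 0a->0: no, c/ac meet in 0 with "c" left. Open state 1: 0a->1.
b: 0b undefined. 0b->0: ok.
c: 0c undefined. 0c->0: no, bbc/b meet in 0. 0c->1: ok.
ab: 1b undefined. 1b->0: ok.
ac: 1c undefined. 1c->0: ok.
ca: 1a undefined. 1a->0: no, bbaa/bbab meet in 0. 1a->1: ok.
All examples now run through 2 states with every (state, symbol) defined. Accept strings end in {1}, Reject strings end in {0}; accept={1}.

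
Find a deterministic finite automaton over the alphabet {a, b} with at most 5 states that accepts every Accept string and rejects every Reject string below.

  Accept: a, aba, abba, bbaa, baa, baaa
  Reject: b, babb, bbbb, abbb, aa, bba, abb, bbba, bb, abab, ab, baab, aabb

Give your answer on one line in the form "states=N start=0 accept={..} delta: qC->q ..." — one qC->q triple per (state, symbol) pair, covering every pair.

states=5 start=0 accept={1,3} delta: 0a->1 0b->2 1a->0 1b->0 2a->3 2b->4 3a->3 3b->0 4a->0 4b->1

Grow the machine one transition at a time. Run the examples from 0; the earliest place one falls off (shortest prefix, ties alphabetical) gets sent to the lowest-numbered state that keeps every Accept/Reject pair distinguishable — a pair clashes when both reach the same state with identical unread suffix — and to a fresh state only if none does.
a: 0a undefined. 0a->0: no, a/aa meet in 0. Open state 1: 0a->1.
b: 0b undefined. 0b->0: no, a/bba meet in 1. 0b->1: no, a/b meet in 1. Open state 2: 0b->2.
aa: 1a undefined. 1a->0: ok.
ab: 1b undefined. 1b->0: ok.
ba: 2a undefined. 2a->0: no, abba/aa meet in 0. 2a->1: no, baa/aa meet in 0. 2a->2: no, abba/b meet in 2. Open state 3: 2a->3.
bb: 2b undefined. 2b->0: no, a/bba meet in 1. 2b->1: no, a/abbb meet in 1. 2b->2: no, abba/bba meet in 3. 2b->3: no, abba/abbb meet in 3. Open state 4: 2b->4.
baa: 3a undefined. 3a->0: no, baa/aa meet in 0. 3a->1: no, baaa/aa meet in 0. 3a->2: no, baa/b meet in 2. 3a->3: ok.
bab: 3b undefined. 3b->0: ok.
bba: 4a undefined. 4a->0: ok.
bbb: 4b undefined. 4b->0: no, a/bbba meet in 1. 4b->1: ok.
All examples now run through 5 states with every (state, symbol) defined. Accept strings end in {1,3}, Reject strings end in {0,2,4}; accept={1,3}.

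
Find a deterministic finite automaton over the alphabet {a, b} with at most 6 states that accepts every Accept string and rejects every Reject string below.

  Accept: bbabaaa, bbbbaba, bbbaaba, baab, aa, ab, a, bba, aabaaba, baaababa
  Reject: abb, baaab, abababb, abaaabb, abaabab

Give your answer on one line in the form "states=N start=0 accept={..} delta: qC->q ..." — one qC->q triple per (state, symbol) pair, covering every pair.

states=6 start=0 accept={0,1,3,4} delta: 0a->0 0b->1 1a->2 1b->2 2a->3 2b->1 3a->4 3b->3 4a->0 4b->5 5a->1 5b->2

State merging on the prefix tree: take the shortest (then alphabetical) example prefix whose next move is undefined and point that move at state 0, else 1, else 2, ...; a target is out if some Accept/Reject pair would then sit in one state with the same input left (inseparable). If every existing state is out, open a new one.
a: 0a undefined. 0a->0: ok.
b: 0b undefined. 0b->0: no, bbabaaa/abb meet in 0. Open state 1: 0b->1.
ba: 1a undefined. 1a->0: no, baab/baaab meet in 1. 1a->1: no, baab/abb meet in 1 with "b" left. Open state 2: 1a->2.
bb: 1b undefined. 1b->0: no, aa/abb meet in 0. 1b->1: no, ab/abb meet in 1. 1b->2: ok.
baa: 2a undefined. 2a->0: no, baab/baaab meet in 1. 2a->1: no, baab/abb meet in 2. 2a->2: no, baab/baaab meet in 2 with "b" left. Open state 3: 2a->3.
bbb: 2b undefined. 2b->0: no, bbbaaba/abb meet in 2. 2b->1: ok.
baaa: 3a undefined. 3a->0: no, ab/baaab meet in 1. 3a->1: no, ab/abaaabb meet in 1. 3a->2: no, ab/baaab meet in 1. 3a->3: no, baab/baaab meet in 3 with "b" left. Open state 4: 3a->4.
baab: 3b undefined. 3b->0: no, ab/abaabab meet in 1. 3b->1: no, bbbbaba/abb meet in 2. 3b->2: no, baab/abb meet in 2. 3b->3: ok.
baaab: 4b undefined. 4b->0: no, aa/baaab meet in 0. 4b->1: no, ab/baaab meet in 1. 4b->2: no, ab/abaaabb meet in 1. 4b->3: no, baab/baaab meet in 3. 4b->4: no, bbbbaba/baaab meet in 4. Open state 5: 4b->5.
baaaba: 5a undefined. 5a->0: no, baaababa/abb meet in 2. 5a->1: ok.
bbabaa: 4a undefined. 4a->0: ok.
abaaabb: 5b undefined. 5b->0: no, bbabaaa/abaaabb meet in 0. 5b->1: no, ab/abaaabb meet in 1. 5b->2: ok.
All examples now run through 6 states with every (state, symbol) defined. Accept strings end in {0,1,3,4}, Reject strings end in {2,5}; accept={0,1,3,4}.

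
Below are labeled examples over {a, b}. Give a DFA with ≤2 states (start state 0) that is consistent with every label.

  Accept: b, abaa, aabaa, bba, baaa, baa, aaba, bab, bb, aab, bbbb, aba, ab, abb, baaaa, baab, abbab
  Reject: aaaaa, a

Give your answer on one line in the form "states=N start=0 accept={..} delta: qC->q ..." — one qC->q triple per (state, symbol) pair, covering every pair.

Grow the machine one transition at a time. Run the examples from 0; the earliest place one falls off (shortest prefix, ties alphabetical) gets sent to the lowest-numbered state that keeps every Accept/Reject pair distinguishable — a pair clashes when both reach the same state with identical unread suffix — and to a fresh state only if none does.
a: 0a undefined. 0a->0: ok.
b: 0b undefined. 0b->0: no, b/aaaaa meet in 0. Open state 1: 0b->1.
ba: 1a undefined. 1a->0: no, abaa/aaaaa meet in 0. 1a->1: ok.
bb: 1b undefined. 1b->0: no, bba/aaaaa meet in 0. 1b->1: ok.
All examples now run through 2 states with every (state, symbol) defined. Accept strings end in {1}, Reject strings end in {0}; accept={1}.

states=2 start=0 accept={1} delta: 0a->0 0b->1 1a->1 1b->1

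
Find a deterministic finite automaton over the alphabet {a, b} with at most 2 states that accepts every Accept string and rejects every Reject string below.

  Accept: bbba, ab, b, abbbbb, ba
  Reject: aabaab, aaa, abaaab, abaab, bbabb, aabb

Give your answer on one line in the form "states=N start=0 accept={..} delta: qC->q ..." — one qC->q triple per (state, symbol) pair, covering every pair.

Grow the machine one transition at a time. Run the examples from 0; the earliest place one falls off (shortest prefix, ties alphabetical) gets sent to the lowest-numbered state that keeps every Accept/Reject pair distinguishable — a pair clashes when both reach the same state with identical unread suffix — and to a fresh state only if none does.
a: 0a undefined. 0a->0: ok.
b: 0b undefined. 0b->0: no, bbba/aabaab meet in 0. Open state 1: 0b->1.
ba: 1a undefined. 1a->0: no, ab/aabaab meet in 1. 1a->1: ok.
bb: 1b undefined. 1b->0: ok.
All examples now run through 2 states with every (state, symbol) defined. Accept strings end in {1}, Reject strings end in {0}; accept={1}.

states=2 start=0 accept={1} delta: 0a->0 0b->1 1a->1 1b->0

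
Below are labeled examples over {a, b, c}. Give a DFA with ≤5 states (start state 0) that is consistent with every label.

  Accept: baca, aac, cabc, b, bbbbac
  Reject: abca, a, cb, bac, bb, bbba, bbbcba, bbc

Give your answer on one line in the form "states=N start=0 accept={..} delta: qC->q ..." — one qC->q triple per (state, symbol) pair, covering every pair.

states=4 start=0 accept={1,3} delta: 0a->0 0b->1 0c->1 1a->2 1b->2 1c->0 2a->1 2b->3 2c->2 3a->0 3b->0 3c->3

Grow the machine one transition at a time. Run the examples from 0; the earliest place one falls off (shortest prefix, ties alphabetical) gets sent to the lowest-numbered state that keeps every Accept/Reject pair distinguishable — a pair clashes when both reach the same state with identical unread suffix — and to a fresh state only if none does.
a: 0a undefined. 0a->0: ok.
b: 0b undefined. 0b->0: no, baca/abca meet in 0 with "ca" left. Open state 1: 0b->1.
c: 0c undefined. 0c->0: no, aac/a meet in 0. 0c->1: ok.
ba: 1a undefined. 1a->0: no, baca/a meet in 0. 1a->1: no, baca/abca meet in 1 with "ca" left. Open state 2: 1a->2.
bb: 1b undefined. 1b->0: no, aac/bbc meet in 1. 1b->1: no, aac/cb meet in 1. 1b->2: ok.
abc: 1c undefined. 1c->0: ok.
bac: 2c undefined. 2c->0: no, baca/abca meet in 0. 2c->1: no, baca/cb meet in 2. 2c->2: ok.
bbb: 2b undefined. 2b->0: no, baca/bbbcba meet in 2 with "a" left. 2b->1: no, cabc/abca meet in 0. 2b->2: no, baca/bbba meet in 2 with "a" left. Open state 3: 2b->3.
baca: 2a undefined. 2a->0: no, baca/abca meet in 0. 2a->1: ok.
bbba: 3a undefined. 3a->0: ok.
bbbb: 3b undefined. 3b->0: ok.
bbbc: 3c undefined. 3c->0: no, cabc/abca meet in 0. 3c->1: no, baca/bbbcba meet in 1. 3c->2: no, cabc/cb meet in 2. 3c->3: ok.
All examples now run through 4 states with every (state, symbol) defined. Accept strings end in {1,3}, Reject strings end in {0,2}; accept={1,3}.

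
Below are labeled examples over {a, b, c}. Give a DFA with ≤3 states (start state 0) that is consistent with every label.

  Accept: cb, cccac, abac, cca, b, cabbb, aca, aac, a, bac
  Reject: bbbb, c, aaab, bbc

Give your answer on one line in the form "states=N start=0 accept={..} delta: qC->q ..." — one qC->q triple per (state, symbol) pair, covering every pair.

Grow the machine one transition at a time. Run the examples from 0; the earliest place one falls off (shortest prefix, ties alphabetical) gets sent to the lowest-numbered state that keeps every Accept/Reject pair distinguishable — a pair clashes when both reach the same state with identical unread suffix — and to a fresh state only if none does.
a: 0a undefined. 0a->0: no, b/aaab meet in 0 with "b" left. Open state 1: 0a->1.
b: 0b undefined. 0b->0: no, b/bbbb meet in 0. 0b->1: ok.
c: 0c undefined. 0c->0: no, cabbb/bbbb meet in 1 with "bbb" left. 0c->1: no, b/c meet in 1. Open state 2: 0c->2.
aa: 1a undefined. 1a->0: no, aac/c meet in 2. 1a->1: ok.
ab: 1b undefined. 1b->0: ok.
ac: 1c undefined. 1c->0: no, abac/bbbb meet in 0. 1c->1: ok.
ca: 2a undefined. 2a->0: ok.
cb: 2b undefined. 2b->0: no, cb/bbbb meet in 0. 2b->1: ok.
cc: 2c undefined. 2c->0: no, cccac/c meet in 2. 2c->1: ok.
All examples now run through 3 states with every (state, symbol) defined. Accept strings end in {1}, Reject strings end in {0,2}; accept={1}.

states=3 start=0 accept={1} delta: 0a->1 0b->1 0c->2 1a->1 1b->0 1c->1 2a->0 2b->1 2c->1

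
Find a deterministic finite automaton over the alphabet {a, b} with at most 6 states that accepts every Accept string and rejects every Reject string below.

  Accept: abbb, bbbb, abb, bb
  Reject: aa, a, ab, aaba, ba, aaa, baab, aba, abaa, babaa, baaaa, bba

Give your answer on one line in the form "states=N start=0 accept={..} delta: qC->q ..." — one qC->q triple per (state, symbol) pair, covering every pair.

states=3 start=0 accept={2} delta: 0a->0 0b->1 1a->0 1b->2 2a->0 2b->2

Fold the examples into a partial DFA from state 0: repeatedly fix the first undefined (state, symbol) met by the shortest-then-alphabetical prefix, trying targets in increasing order and rejecting any under which an Accept and a Reject string meet in one state with the same remainder; add a state when all current targets are rejected. Accepting states are where Accept strings end.
a: 0a undefined. 0a->0: ok.
b: 0b undefined. 0b->0: no, abbb/aa meet in 0. Open state 1: 0b->1.
ba: 1a undefined. 1a->0: ok.
bb: 1b undefined. 1b->0: no, abbb/ab meet in 1. 1b->1: no, abbb/ab meet in 1. Open state 2: 1b->2.
bba: 2a undefined. 2a->0: ok.
bbb: 2b undefined. 2b->0: no, abbb/aa meet in 0. 2b->1: no, abbb/ab meet in 1. 2b->2: ok.
All examples now run through 3 states with every (state, symbol) defined. Accept strings end in {2}, Reject strings end in {0,1}; accept={2}.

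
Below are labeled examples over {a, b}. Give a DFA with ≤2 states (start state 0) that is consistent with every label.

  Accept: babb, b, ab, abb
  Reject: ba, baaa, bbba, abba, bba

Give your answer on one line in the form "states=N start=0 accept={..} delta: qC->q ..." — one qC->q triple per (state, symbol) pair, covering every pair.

State merging on the prefix tree: take the shortest (then alphabetical) example prefix whose next move is undefined and point that move at state 0, else 1, else 2, ...; a target is out if some Accept/Reject pair would then sit in one state with the same input left (inseparable). If every existing state is out, open a new one.
a: 0a undefined. 0a->0: ok.
b: 0b undefined. 0b->0: no, babb/ba meet in 0. Open state 1: 0b->1.
ba: 1a undefined. 1a->0: ok.
bb: 1b undefined. 1b->0: no, babb/ba meet in 0. 1b->1: ok.
All examples now run through 2 states with every (state, symbol) defined. Accept strings end in {1}, Reject strings end in {0}; accept={1}.

states=2 start=0 accept={1} delta: 0a->0 0b->1 1a->0 1b->1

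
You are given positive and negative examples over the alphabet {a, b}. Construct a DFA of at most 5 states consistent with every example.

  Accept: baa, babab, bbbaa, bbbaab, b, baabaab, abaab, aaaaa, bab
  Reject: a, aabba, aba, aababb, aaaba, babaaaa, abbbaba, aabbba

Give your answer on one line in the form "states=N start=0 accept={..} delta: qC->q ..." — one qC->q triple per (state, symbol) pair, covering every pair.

Grow the machine one transition at a time. Run the examples from 0; the earliest place one falls off (shortest prefix, ties alphabetical) gets sent to the lowest-numbered state that keeps every Accept/Reject pair distinguishable — a pair clashes when both reach the same state with identical unread suffix — and to a fresh state only if none does.
a: 0a undefined. 0a->0: no, aaaaa/a meet in 0. Open state 1: 0a->1.
b: 0b undefined. 0b->0: ok.
aa: 1a undefined. 1a->0: no, aaaaa/a meet in 1. 1a->1: no, baa/a meet in 1. Open state 2: 1a->2.
ab: 1b undefined. 1b->0: ok.
aaa: 2a undefined. 2a->0: ok.
aab: 2b undefined. 2b->0: no, babab/aababb meet in 0. 2b->1: no, babab/aababb meet in 0. 2b->2: no, babab/aabba meet in 0. Open state 3: 2b->3.
aaba: 3a undefined. 3a->0: no, babab/aababb meet in 0. 3a->1: no, babab/aababb meet in 0. 3a->2: ok.
aabb: 3b undefined. 3b->0: no, babab/aababb meet in 0. 3b->1: no, baa/aabba meet in 2. 3b->2: no, baa/aababb meet in 2. 3b->3: no, baa/aabba meet in 2. Open state 4: 3b->4.
aabba: 4a undefined. 4a->0: no, babab/aabba meet in 0. 4a->1: ok.
aabbb: 4b undefined. 4b->0: ok.
All examples now run through 5 states with every (state, symbol) defined. Accept strings end in {0,2,3}, Reject strings end in {1,4}; accept={0,2,3}.

states=5 start=0 accept={0,2,3} delta: 0a->1 0b->0 1a->2 1b->0 2a->0 2b->3 3a->2 3b->4 4a->1 4b->0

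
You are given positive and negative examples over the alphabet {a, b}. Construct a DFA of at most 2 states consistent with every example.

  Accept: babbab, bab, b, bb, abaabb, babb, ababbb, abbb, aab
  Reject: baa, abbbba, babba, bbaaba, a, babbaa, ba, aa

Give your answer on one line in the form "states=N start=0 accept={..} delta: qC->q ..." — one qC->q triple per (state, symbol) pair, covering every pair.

Fold the examples into a partial DFA from state 0: repeatedly fix the first undefined (state, symbol) met by the shortest-then-alphabetical prefix, trying targets in increasing order and rejecting any under which an Accept and a Reject string meet in one state with the same remainder; add a state when all current targets are rejected. Accepting states are where Accept strings end.
a: 0a undefined. 0a->0: ok.
b: 0b undefined. 0b->0: no, babbab/baa meet in 0. Open state 1: 0b->1.
ba: 1a undefined. 1a->0: ok.
bb: 1b undefined. 1b->0: no, bb/baa meet in 0. 1b->1: ok.
All examples now run through 2 states with every (state, symbol) defined. Accept strings end in {1}, Reject strings end in {0}; accept={1}.

states=2 start=0 accept={1} delta: 0a->0 0b->1 1a->0 1b->1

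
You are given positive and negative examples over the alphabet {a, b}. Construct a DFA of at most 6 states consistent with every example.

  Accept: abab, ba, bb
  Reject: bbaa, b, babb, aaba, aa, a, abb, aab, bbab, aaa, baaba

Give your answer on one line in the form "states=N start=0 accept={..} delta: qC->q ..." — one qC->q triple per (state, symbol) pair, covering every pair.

State merging on the prefix tree: take the shortest (then alphabetical) example prefix whose next move is undefined and point that move at state 0, else 1, else 2, ...; a target is out if some Accept/Reject pair would then sit in one state with the same input left (inseparable). If every existing state is out, open a new one.
a: 0a undefined. 0a->0: no, ba/aaba meet in 0 with "ba" left. Open state 1: 0a->1.
b: 0b undefined. 0b->0: no, ba/a meet in 1. 0b->1: no, abab/bbab meet in 1 with "bab" left. Open state 2: 0b->2.
aa: 1a undefined. 1a->0: no, ba/aaba meet in 2 with "a" left. 1a->1: ok.
ab: 1b undefined. 1b->0: no, abab/aab meet in 0. 1b->1: no, abab/aaba meet in 1. 1b->2: no, ba/aaba meet in 2 with "a" left. Open state 3: 1b->3.
ba: 2a undefined. 2a->0: no, bb/babb meet in 2 with "b" left. 2a->1: no, ba/aa meet in 1. 2a->2: no, ba/b meet in 2. 2a->3: no, ba/aab meet in 3. Open state 4: 2a->4.
bb: 2b undefined. 2b->0: ok.
aba: 3a undefined. 3a->0: no, abab/b meet in 2. 3a->1: no, abab/aab meet in 3. 3a->2: ok.
abb: 3b undefined. 3b->0: no, abab/abb meet in 0. 3b->1: ok.
baa: 4a undefined. 4a->0: no, ba/baaba meet in 4. 4a->1: ok.
bab: 4b undefined. 4b->0: ok.
All examples now run through 5 states with every (state, symbol) defined. Accept strings end in {0,4}, Reject strings end in {1,2,3}; accept={0,4}.

states=5 start=0 accept={0,4} delta: 0a->1 0b->2 1a->1 1b->3 2a->4 2b->0 3a->2 3b->1 4a->1 4b->0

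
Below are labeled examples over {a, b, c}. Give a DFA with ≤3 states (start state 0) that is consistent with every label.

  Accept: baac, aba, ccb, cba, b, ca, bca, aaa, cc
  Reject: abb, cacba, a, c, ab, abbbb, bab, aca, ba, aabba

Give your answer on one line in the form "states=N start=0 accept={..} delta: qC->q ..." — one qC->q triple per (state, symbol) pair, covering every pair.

states=3 start=0 accept={0,2} delta: 0a->1 0b->0 0c->1 1a->2 1b->1 1c->0 2a->0 2b->0 2c->0

Grow the machine one transition at a time. Run the examples from 0; the earliest place one falls off (shortest prefix, ties alphabetical) gets sent to the lowest-numbered state that keeps every Accept/Reject pair distinguishable — a pair clashes when both reach the same state with identical unread suffix — and to a fresh state only if none does.
a: 0a undefined. 0a->0: no, aba/ba meet in 0 with "ba" left. Open state 1: 0a->1.
b: 0b undefined. 0b->0: ok.
c: 0c undefined. 0c->0: no, ccb/c meet in 0. 0c->1: ok.
aa: 1a undefined. 1a->0: no, baac/a meet in 1. 1a->1: no, ca/a meet in 1. Open state 2: 1a->2.
ab: 1b undefined. 1b->0: no, aba/a meet in 1. 1b->1: ok.
ac: 1c undefined. 1c->0: ok.
aaa: 2a undefined. 2a->0: ok.
aab: 2b undefined. 2b->0: ok.
cac: 2c undefined. 2c->0: ok.
All examples now run through 3 states with every (state, symbol) defined. Accept strings end in {0,2}, Reject strings end in {1}; accept={0,2}.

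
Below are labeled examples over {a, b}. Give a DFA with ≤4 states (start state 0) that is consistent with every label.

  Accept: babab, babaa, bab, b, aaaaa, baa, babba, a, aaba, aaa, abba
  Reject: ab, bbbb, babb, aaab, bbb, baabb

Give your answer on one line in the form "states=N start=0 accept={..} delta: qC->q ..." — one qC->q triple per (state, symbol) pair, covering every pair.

Grow the machine one transition at a time. Run the examples from 0; the earliest place one falls off (shortest prefix, ties alphabetical) gets sent to the lowest-numbered state that keeps every Accept/Reject pair distinguishable — a pair clashes when both reach the same state with identical unread suffix — and to a fresh state only if none does.
a: 0a undefined. 0a->0: no, b/ab meet in 0 with "b" left. Open state 1: 0a->1.
b: 0b undefined. 0b->0: no, bab/ab meet in 1 with "b" left. 0b->1: ok.
aa: 1a undefined. 1a->0: ok.
ab: 1b undefined. 1b->0: no, babab/bbb meet in 1. 1b->1: no, babab/ab meet in 1. Open state 2: 1b->2.
abb: 2b undefined. 2b->0: no, babab/bbbb meet in 1. 2b->1: no, babab/bbb meet in 1. 2b->2: ok.
abba: 2a undefined. 2a->0: ok.
All examples now run through 3 states with every (state, symbol) defined. Accept strings end in {0,1}, Reject strings end in {2}; accept={0,1}.

states=3 start=0 accept={0,1} delta: 0a->1 0b->1 1a->0 1b->2 2a->0 2b->2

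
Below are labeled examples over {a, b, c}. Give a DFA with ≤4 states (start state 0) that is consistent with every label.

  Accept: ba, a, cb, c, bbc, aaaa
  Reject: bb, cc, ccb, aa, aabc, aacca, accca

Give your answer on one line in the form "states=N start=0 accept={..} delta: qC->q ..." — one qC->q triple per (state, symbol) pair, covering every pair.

states=3 start=0 accept={1} delta: 0a->1 0b->0 0c->1 1a->2 1b->1 1c->2 2a->0 2b->2 2c->0

State merging on the prefix tree: take the shortest (then alphabetical) example prefix whose next move is undefined and point that move at state 0, else 1, else 2, ...; a target is out if some Accept/Reject pair would then sit in one state with the same input left (inseparable). If every existing state is out, open a new one.
a: 0a undefined. 0a->0: no, a/aa meet in 0. Open state 1: 0a->1.
b: 0b undefined. 0b->0: ok.
c: 0c undefined. 0c->0: no, cb/bb meet in 0. 0c->1: ok.
aa: 1a undefined. 1a->0: no, ba/aabc meet in 1. 1a->1: no, ba/aa meet in 1. Open state 2: 1a->2.
ac: 1c undefined. 1c->0: no, ba/accca meet in 1. 1c->1: no, ba/cc meet in 1. 1c->2: ok.
cb: 1b undefined. 1b->0: no, cb/bb meet in 0. 1b->1: ok.
aaa: 2a undefined. 2a->0: ok.
aab: 2b undefined. 2b->0: no, ba/aabc meet in 1. 2b->1: no, ba/ccb meet in 1. 2b->2: ok.
aac: 2c undefined. 2c->0: ok.
All examples now run through 3 states with every (state, symbol) defined. Accept strings end in {1}, Reject strings end in {0,2}; accept={1}.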